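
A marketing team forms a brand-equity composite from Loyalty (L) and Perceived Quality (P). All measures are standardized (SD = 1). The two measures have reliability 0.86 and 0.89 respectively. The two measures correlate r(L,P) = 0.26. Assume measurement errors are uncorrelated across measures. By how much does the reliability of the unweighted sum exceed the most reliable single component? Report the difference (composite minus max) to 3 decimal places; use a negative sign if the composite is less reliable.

0.011

Var(sum) = 2 + 0.52 = 2.52; true-score variance = 1.75 + 0.52 = 2.27; composite reliability = 0.9008.
Max component reliability = 0.8900.
Difference = 0.9008 − 0.8900 = 0.011.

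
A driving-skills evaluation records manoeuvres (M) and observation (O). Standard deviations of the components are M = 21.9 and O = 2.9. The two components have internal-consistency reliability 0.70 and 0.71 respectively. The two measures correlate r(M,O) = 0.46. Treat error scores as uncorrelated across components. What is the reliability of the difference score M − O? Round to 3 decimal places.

0.659

Var(M−O) = 21.9² + 2.9² − 2·21.9·2.9·0.46 = 488.02 − 58.4292 = 429.591.
Because errors are independent across components, Cov(Tᵢ,Tⱼ) = Cov(Xᵢ,Xⱼ); the off-diagonal part of the true-score variance is the same as above.
True-score variance = [21.9²·0.70 + 2.9²·0.71] − 58.4292 = 341.698 − 58.4292 = 283.269.
Reliability = 283.269 / 429.591 = 0.659.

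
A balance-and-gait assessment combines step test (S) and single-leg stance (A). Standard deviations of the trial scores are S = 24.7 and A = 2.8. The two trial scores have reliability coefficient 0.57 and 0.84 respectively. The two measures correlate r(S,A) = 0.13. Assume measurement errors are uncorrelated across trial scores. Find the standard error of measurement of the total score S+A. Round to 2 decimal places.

16.24

Var(total) = 617.93 + 17.9816 = 635.912.
True-score variance = 354.337 + 17.9816 = 372.318, so reliability = 0.5855.
Error variance = 635.912 − 372.318 = 263.593; SEM = √263.593 = 16.24.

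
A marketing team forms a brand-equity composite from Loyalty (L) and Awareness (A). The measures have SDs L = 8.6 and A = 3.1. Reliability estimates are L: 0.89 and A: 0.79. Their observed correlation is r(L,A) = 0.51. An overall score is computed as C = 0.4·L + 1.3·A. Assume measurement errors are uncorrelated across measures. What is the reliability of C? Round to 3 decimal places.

0.888

Var(C) = 0.4²·8.6² + 1.3²·3.1² + 2·[0.52·8.6·3.1·0.51] = 28.0745 + 14.1405 = 42.215.
Because errors are independent across components, Cov(Tᵢ,Tⱼ) = Cov(Xᵢ,Xⱼ); the off-diagonal part of the true-score variance is the same as above.
True-score variance = [0.4²·8.6²·0.89 + 1.3²·3.1²·0.79] + 14.1405 = 23.3622 + 14.1405 = 37.5027.
Reliability = 37.5027 / 42.215 = 0.888.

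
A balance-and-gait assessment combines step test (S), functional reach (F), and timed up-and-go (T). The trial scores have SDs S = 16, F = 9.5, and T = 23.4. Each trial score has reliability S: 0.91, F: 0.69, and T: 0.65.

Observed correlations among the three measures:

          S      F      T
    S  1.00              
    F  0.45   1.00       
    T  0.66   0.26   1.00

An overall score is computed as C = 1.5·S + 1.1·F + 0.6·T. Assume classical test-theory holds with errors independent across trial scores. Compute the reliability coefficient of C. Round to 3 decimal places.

0.905

Var(C) = 1.5²·16² + 1.1²·9.5² + 0.6²·23.4² + 2·[1.65·16·9.5·0.45 + 0.9·16·23.4·0.66 + 0.66·9.5·23.4·0.26] = 882.324 + 746.801 = 1629.12.
Because errors are independent across components, Cov(Tᵢ,Tⱼ) = Cov(Xᵢ,Xⱼ); the off-diagonal part of the true-score variance is the same as above.
True-score variance = [1.5²·16²·0.91 + 1.1²·9.5²·0.69 + 0.6²·23.4²·0.65] + 746.801 = 727.639 + 746.801 = 1474.44.
Reliability = 1474.44 / 1629.12 = 0.905.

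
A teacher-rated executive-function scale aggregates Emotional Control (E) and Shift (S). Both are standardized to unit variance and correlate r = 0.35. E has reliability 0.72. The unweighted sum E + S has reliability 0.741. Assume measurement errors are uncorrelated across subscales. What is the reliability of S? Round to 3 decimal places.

0.581

Var(E+S) = 2 + 2·0.35 = 2.700.
True-score variance = ρ_E + ρ_S + 2·0.35, so 0.741 = (0.72 + ρ_S + 0.70) / 2.700.
ρ_S = 0.741·2.700 − 0.72 − 0.70 = 0.581.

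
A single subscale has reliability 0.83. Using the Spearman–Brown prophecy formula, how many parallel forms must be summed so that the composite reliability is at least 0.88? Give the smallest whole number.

2

k ≥ ρ*(1−ρ₁)/(ρ₁(1−ρ*)) = 0.88·0.17 / (0.83·0.12) = 1.502.
Smallest integer k = 2.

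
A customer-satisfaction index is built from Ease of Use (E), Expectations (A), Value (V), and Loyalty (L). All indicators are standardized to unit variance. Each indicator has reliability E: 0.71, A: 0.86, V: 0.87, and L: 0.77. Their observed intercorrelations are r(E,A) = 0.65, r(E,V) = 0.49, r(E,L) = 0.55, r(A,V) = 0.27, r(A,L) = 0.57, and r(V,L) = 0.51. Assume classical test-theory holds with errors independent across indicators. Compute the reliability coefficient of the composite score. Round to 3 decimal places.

Var(E+A+V+L) = 4 + 2·[0.65 + 0.49 + 0.55 + 0.27 + 0.57 + 0.51] = 4 + 6.08 = 10.08.
With uncorrelated errors the cross-covariances are all true-score covariance, so they carry over unchanged; only the diagonal terms shrink to ρᵢσᵢ².
True-score variance = [0.71 + 0.86 + 0.87 + 0.77] + 6.08 = 3.21 + 6.08 = 9.29.
Reliability = 9.29 / 10.08 = 0.922.

0.922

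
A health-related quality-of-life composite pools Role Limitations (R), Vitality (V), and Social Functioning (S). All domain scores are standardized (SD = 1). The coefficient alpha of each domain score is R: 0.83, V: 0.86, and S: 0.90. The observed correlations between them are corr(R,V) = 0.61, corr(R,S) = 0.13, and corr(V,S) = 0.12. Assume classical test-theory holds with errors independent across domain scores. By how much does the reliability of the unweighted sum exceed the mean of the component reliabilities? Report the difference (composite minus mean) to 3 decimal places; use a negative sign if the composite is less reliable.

Var(sum) = 3 + 1.72 = 4.72; true-score variance = 2.59 + 1.72 = 4.31; composite reliability = 0.9131.
Mean component reliability = 0.8633.
Difference = 0.9131 − 0.8633 = 0.050.

0.050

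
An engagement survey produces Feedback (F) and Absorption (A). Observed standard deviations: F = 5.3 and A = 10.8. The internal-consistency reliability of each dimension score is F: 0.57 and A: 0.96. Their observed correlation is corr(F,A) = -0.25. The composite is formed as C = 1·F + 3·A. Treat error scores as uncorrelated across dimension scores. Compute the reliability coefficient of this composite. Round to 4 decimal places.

0.9455

Var(C) = 5.3² + 3²·10.8² + 2·[3·5.3·10.8·(-0.25)] = 1077.85 − 85.86 = 991.99.
With uncorrelated errors the cross-covariances are all true-score covariance, so they carry over unchanged; only the diagonal terms shrink to ρᵢσᵢ².
True-score variance = [5.3²·0.57 + 3²·10.8²·0.96] − 85.86 = 1023.78 − 85.86 = 937.921.
Reliability = 937.921 / 991.99 = 0.9455.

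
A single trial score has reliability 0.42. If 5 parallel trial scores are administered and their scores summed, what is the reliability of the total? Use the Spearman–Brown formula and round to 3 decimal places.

ρ_k = kρ / (1 + (k−1)ρ) = 5·0.42 / (1 + 4·0.42) = 2.100 / 2.680 = 0.784.

0.784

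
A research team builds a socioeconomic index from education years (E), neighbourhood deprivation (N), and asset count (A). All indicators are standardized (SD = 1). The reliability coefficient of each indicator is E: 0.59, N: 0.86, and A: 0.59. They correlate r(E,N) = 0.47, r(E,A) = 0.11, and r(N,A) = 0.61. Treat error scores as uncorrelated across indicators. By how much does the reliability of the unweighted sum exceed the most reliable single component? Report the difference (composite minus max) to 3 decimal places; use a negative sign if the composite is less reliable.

Var(sum) = 3 + 2.38 = 5.38; true-score variance = 2.04 + 2.38 = 4.42; composite reliability = 0.8216.
Max component reliability = 0.8600.
Difference = 0.8216 − 0.8600 = -0.038.

-0.038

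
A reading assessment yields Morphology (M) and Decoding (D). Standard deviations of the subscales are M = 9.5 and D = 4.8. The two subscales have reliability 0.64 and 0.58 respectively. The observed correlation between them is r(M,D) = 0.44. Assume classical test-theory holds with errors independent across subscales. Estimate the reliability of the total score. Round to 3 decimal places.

Var(M+D) = 9.5² + 4.8² + 2·[9.5·4.8·0.44] = 113.29 + 40.128 = 153.418.
Because errors are independent across components, Cov(Tᵢ,Tⱼ) = Cov(Xᵢ,Xⱼ); the off-diagonal part of the true-score variance is the same as above.
True-score variance = [9.5²·0.64 + 4.8²·0.58] + 40.128 = 71.1232 + 40.128 = 111.251.
Reliability = 111.251 / 153.418 = 0.725.

0.725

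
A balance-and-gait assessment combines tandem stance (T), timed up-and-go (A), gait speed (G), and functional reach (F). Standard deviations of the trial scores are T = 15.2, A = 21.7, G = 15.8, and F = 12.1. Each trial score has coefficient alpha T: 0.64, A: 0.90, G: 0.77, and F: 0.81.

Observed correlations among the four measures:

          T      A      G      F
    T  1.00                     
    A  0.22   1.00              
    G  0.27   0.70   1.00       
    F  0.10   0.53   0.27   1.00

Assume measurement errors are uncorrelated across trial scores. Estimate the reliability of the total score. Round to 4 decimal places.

Var(T+A+G+F) = 15.2² + 21.7² + 15.8² + 12.1² + 2·[15.2·21.7·0.22 + 15.2·15.8·0.27 + 15.2·12.1·0.10 + 21.7·15.8·0.70 + 21.7·12.1·0.53 + 15.8·12.1·0.27] = 1097.98 + 1173.17 = 2271.15.
With uncorrelated errors the cross-covariances are all true-score covariance, so they carry over unchanged; only the diagonal terms shrink to ρᵢσᵢ².
True-score variance = [15.2²·0.64 + 21.7²·0.90 + 15.8²·0.77 + 12.1²·0.81] + 1173.17 = 882.481 + 1173.17 = 2055.65.
Reliability = 2055.65 / 2271.15 = 0.9051.

0.9051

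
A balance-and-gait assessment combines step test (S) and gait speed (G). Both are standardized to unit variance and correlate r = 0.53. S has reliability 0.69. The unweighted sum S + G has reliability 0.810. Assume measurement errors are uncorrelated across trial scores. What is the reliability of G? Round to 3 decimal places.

0.729

Var(S+G) = 2 + 2·0.53 = 3.060.
True-score variance = ρ_S + ρ_G + 2·0.53, so 0.810 = (0.69 + ρ_G + 1.06) / 3.060.
ρ_G = 0.810·3.060 − 0.69 − 1.06 = 0.729.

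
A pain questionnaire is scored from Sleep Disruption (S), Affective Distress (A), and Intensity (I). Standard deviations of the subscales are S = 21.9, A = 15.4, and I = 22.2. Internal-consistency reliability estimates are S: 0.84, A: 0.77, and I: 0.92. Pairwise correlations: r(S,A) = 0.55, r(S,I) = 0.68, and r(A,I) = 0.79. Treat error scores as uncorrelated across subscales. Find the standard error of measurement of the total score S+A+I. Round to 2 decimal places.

Var(total) = 1209.61 + 1572.36 = 2781.97.
True-score variance = 1038.9 + 1572.36 = 2611.26, so reliability = 0.9386.
Error variance = 2781.97 − 2611.26 = 170.712; SEM = √170.712 = 13.07.

13.07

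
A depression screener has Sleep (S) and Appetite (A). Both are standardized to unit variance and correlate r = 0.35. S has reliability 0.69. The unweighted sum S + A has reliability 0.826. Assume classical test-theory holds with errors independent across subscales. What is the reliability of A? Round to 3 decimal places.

0.840

Var(S+A) = 2 + 2·0.35 = 2.700.
True-score variance = ρ_S + ρ_A + 2·0.35, so 0.826 = (0.69 + ρ_A + 0.70) / 2.700.
ρ_A = 0.826·2.700 − 0.69 − 0.70 = 0.840.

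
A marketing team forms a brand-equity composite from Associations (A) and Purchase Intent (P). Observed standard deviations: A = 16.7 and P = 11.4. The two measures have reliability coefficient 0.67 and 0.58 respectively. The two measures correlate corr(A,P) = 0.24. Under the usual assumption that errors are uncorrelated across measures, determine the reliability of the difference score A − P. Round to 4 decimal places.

0.5382

Var(A−P) = 16.7² + 11.4² − 2·16.7·11.4·0.24 = 408.85 − 91.3824 = 317.468.
Under uncorrelated errors the observed covariances equal the true-score covariances, so only the own-variance terms attenuate.
True-score variance = [16.7²·0.67 + 11.4²·0.58] − 91.3824 = 262.233 − 91.3824 = 170.851.
Reliability = 170.851 / 317.468 = 0.5382.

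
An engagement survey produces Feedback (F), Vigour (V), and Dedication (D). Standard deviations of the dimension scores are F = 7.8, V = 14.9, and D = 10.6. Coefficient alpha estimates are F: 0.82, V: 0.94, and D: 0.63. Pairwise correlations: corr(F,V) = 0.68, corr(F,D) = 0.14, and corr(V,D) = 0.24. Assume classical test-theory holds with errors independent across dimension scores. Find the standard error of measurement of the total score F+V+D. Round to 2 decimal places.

8.11

Var(total) = 395.21 + 257.021 = 652.231.
True-score variance = 329.365 + 257.021 = 586.386, so reliability = 0.8990.
Error variance = 652.231 − 586.386 = 65.845; SEM = √65.845 = 8.11.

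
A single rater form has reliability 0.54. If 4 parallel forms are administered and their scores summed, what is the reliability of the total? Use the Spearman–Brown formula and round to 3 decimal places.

ρ_k = kρ / (1 + (k−1)ρ) = 4·0.54 / (1 + 3·0.54) = 2.160 / 2.620 = 0.824.

0.824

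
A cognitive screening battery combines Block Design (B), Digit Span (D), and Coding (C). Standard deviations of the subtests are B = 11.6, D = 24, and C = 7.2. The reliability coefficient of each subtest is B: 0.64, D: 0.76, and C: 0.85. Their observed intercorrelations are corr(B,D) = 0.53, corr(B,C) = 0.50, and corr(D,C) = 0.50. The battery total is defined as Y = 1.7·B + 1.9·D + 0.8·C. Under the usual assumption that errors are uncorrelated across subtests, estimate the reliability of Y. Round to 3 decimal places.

Var(Y) = 1.7²·11.6² + 1.9²·24² + 0.8²·7.2² + 2·[3.23·11.6·24·0.53 + 1.36·11.6·7.2·0.50 + 1.52·24·7.2·0.50] = 2501.42 + 1329.43 = 3830.85.
Under uncorrelated errors the observed covariances equal the true-score covariances, so only the own-variance terms attenuate.
True-score variance = [1.7²·11.6²·0.64 + 1.9²·24²·0.76 + 0.8²·7.2²·0.85] + 1329.43 = 1857.4 + 1329.43 = 3186.83.
Reliability = 3186.83 / 3830.85 = 0.832.

0.832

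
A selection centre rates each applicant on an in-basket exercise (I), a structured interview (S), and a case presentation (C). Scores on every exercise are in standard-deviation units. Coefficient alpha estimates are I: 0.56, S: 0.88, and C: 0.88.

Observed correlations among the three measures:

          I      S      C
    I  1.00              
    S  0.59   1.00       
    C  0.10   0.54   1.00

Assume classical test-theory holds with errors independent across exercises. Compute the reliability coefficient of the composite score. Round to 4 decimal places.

0.8755

Var(I+S+C) = 3 + 2·[0.59 + 0.10 + 0.54] = 3 + 2.46 = 5.46.
Under uncorrelated errors the observed covariances equal the true-score covariances, so only the own-variance terms attenuate.
True-score variance = [0.56 + 0.88 + 0.88] + 2.46 = 2.32 + 2.46 = 4.78.
Reliability = 4.78 / 5.46 = 0.8755.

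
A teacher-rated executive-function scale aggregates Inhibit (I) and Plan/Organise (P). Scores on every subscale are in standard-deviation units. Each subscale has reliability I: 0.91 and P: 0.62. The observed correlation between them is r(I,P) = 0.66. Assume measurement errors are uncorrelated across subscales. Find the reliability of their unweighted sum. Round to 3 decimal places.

Var(I+P) = 2 + 2·[0.66] = 2 + 1.32 = 3.32.
Under uncorrelated errors the observed covariances equal the true-score covariances, so only the own-variance terms attenuate.
True-score variance = [0.91 + 0.62] + 1.32 = 1.53 + 1.32 = 2.85.
Reliability = 2.85 / 3.32 = 0.858.

0.858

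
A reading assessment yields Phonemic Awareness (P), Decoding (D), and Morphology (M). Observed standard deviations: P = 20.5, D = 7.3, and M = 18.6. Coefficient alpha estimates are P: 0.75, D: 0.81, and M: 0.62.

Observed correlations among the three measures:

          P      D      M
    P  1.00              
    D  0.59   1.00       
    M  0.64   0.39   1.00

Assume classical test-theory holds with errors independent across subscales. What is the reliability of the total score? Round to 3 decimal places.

0.845

Var(P+D+M) = 20.5² + 7.3² + 18.6² + 2·[20.5·7.3·0.59 + 20.5·18.6·0.64 + 7.3·18.6·0.39] = 819.5 + 770.559 = 1590.06.
Because errors are independent across components, Cov(Tᵢ,Tⱼ) = Cov(Xᵢ,Xⱼ); the off-diagonal part of the true-score variance is the same as above.
True-score variance = [20.5²·0.75 + 7.3²·0.81 + 18.6²·0.62] + 770.559 = 572.848 + 770.559 = 1343.41.
Reliability = 1343.41 / 1590.06 = 0.845.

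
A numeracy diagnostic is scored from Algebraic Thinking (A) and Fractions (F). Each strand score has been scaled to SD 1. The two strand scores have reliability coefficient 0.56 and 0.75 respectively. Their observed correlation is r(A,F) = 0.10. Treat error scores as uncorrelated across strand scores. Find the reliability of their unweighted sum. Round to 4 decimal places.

Var(A+F) = 2 + 2·[0.10] = 2 + 0.2 = 2.2.
Because errors are independent across components, Cov(Tᵢ,Tⱼ) = Cov(Xᵢ,Xⱼ); the off-diagonal part of the true-score variance is the same as above.
True-score variance = [0.56 + 0.75] + 0.2 = 1.31 + 0.2 = 1.51.
Reliability = 1.51 / 2.2 = 0.6864.

0.6864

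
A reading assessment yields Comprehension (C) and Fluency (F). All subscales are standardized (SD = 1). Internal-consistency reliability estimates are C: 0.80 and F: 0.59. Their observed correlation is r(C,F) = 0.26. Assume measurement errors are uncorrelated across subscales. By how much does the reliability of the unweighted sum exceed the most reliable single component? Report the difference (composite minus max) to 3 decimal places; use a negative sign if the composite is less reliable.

Var(sum) = 2 + 0.52 = 2.52; true-score variance = 1.39 + 0.52 = 1.91; composite reliability = 0.7579.
Max component reliability = 0.8000.
Difference = 0.7579 − 0.8000 = -0.042.

-0.042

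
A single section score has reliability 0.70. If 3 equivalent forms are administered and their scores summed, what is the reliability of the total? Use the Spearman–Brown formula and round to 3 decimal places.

0.875

ρ_k = kρ / (1 + (k−1)ρ) = 3·0.70 / (1 + 2·0.70) = 2.100 / 2.400 = 0.875.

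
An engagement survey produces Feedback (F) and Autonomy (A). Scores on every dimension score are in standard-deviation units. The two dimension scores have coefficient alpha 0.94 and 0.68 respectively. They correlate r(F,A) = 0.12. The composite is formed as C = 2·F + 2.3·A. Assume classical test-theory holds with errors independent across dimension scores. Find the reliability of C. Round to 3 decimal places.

0.814

Var(C) = 2² + 2.3² + 2·[4.6·0.12] = 9.29 + 1.104 = 10.394.
Because errors are independent across components, Cov(Tᵢ,Tⱼ) = Cov(Xᵢ,Xⱼ); the off-diagonal part of the true-score variance is the same as above.
True-score variance = [2²·0.94 + 2.3²·0.68] + 1.104 = 7.3572 + 1.104 = 8.4612.
Reliability = 8.4612 / 10.394 = 0.814.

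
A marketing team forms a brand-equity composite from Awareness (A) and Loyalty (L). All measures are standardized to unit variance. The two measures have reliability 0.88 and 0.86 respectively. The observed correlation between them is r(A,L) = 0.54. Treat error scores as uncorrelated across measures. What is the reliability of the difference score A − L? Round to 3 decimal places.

Var(A−L) = 1 + 1 − 2·0.54 = 2 − 1.08 = 0.92.
Because errors are independent across components, Cov(Tᵢ,Tⱼ) = Cov(Xᵢ,Xⱼ); the off-diagonal part of the true-score variance is the same as above.
True-score variance = [0.88 + 0.86] − 1.08 = 1.74 − 1.08 = 0.66.
Reliability = 0.66 / 0.92 = 0.717.

0.717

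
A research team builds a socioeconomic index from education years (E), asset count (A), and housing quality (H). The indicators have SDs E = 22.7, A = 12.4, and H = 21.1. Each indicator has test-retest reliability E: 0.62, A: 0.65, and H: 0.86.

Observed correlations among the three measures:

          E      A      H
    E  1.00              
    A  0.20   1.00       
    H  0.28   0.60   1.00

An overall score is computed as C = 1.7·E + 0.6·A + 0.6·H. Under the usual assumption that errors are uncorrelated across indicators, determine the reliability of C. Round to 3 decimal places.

0.725

Var(C) = 1.7²·22.7² + 0.6²·12.4² + 0.6²·21.1² + 2·[1.02·22.7·12.4·0.20 + 1.02·22.7·21.1·0.28 + 0.36·12.4·21.1·0.60] = 1704.82 + 501.46 = 2206.28.
With uncorrelated errors the cross-covariances are all true-score covariance, so they carry over unchanged; only the diagonal terms shrink to ρᵢσᵢ².
True-score variance = [1.7²·22.7²·0.62 + 0.6²·12.4²·0.65 + 0.6²·21.1²·0.86] + 501.46 = 1097.11 + 501.46 = 1598.57.
Reliability = 1598.57 / 2206.28 = 0.725.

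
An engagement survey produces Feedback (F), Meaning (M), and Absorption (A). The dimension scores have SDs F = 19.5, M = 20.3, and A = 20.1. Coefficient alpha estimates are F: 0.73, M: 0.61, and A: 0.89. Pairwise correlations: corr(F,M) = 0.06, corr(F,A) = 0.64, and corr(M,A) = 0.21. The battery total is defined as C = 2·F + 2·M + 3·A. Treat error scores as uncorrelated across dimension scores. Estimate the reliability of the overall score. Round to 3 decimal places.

Var(C) = 2²·19.5² + 2²·20.3² + 3²·20.1² + 2·[4·19.5·20.3·0.06 + 6·19.5·20.1·0.64 + 6·20.3·20.1·0.21] = 6805.45 + 4228.42 = 11033.9.
Under uncorrelated errors the observed covariances equal the true-score covariances, so only the own-variance terms attenuate.
True-score variance = [2²·19.5²·0.73 + 2²·20.3²·0.61 + 3²·20.1²·0.89] + 4228.42 = 5351.95 + 4228.42 = 9580.37.
Reliability = 9580.37 / 11033.9 = 0.868.

0.868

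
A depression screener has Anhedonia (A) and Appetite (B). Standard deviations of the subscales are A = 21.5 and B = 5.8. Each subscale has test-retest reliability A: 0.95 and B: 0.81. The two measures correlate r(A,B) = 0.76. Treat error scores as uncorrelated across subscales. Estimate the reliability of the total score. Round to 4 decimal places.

0.9570

Var(A+B) = 21.5² + 5.8² + 2·[21.5·5.8·0.76] = 495.89 + 189.544 = 685.434.
Because errors are independent across components, Cov(Tᵢ,Tⱼ) = Cov(Xᵢ,Xⱼ); the off-diagonal part of the true-score variance is the same as above.
True-score variance = [21.5²·0.95 + 5.8²·0.81] + 189.544 = 466.386 + 189.544 = 655.93.
Reliability = 655.93 / 685.434 = 0.9570.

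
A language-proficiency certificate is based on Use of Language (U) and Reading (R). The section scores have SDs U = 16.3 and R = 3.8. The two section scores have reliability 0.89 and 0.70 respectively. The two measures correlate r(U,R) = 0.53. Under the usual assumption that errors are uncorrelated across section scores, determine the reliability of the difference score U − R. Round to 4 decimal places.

0.8435

Var(U−R) = 16.3² + 3.8² − 2·16.3·3.8·0.53 = 280.13 − 65.6564 = 214.474.
With uncorrelated errors the cross-covariances are all true-score covariance, so they carry over unchanged; only the diagonal terms shrink to ρᵢσᵢ².
True-score variance = [16.3²·0.89 + 3.8²·0.70] − 65.6564 = 246.572 − 65.6564 = 180.916.
Reliability = 180.916 / 214.474 = 0.8435.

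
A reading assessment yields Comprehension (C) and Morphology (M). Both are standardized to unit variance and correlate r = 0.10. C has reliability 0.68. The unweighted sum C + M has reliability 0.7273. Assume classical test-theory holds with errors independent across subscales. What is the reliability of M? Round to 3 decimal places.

0.720

Var(C+M) = 2 + 2·0.10 = 2.200.
True-score variance = ρ_C + ρ_M + 2·0.10, so 0.7273 = (0.68 + ρ_M + 0.20) / 2.200.
ρ_M = 0.7273·2.200 − 0.68 − 0.20 = 0.720.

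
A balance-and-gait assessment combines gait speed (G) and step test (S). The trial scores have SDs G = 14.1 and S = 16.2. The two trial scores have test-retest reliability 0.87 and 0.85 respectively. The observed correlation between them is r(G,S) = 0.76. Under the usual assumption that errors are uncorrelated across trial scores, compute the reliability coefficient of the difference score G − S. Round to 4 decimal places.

0.4282

Var(G−S) = 14.1² + 16.2² − 2·14.1·16.2·0.76 = 461.25 − 347.198 = 114.052.
Under uncorrelated errors the observed covariances equal the true-score covariances, so only the own-variance terms attenuate.
True-score variance = [14.1²·0.87 + 16.2²·0.85] − 347.198 = 396.039 − 347.198 = 48.8403.
Reliability = 48.8403 / 114.052 = 0.4282.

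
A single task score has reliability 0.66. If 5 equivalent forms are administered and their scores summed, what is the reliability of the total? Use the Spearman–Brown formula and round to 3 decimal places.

0.907

ρ_k = kρ / (1 + (k−1)ρ) = 5·0.66 / (1 + 4·0.66) = 3.300 / 3.640 = 0.907.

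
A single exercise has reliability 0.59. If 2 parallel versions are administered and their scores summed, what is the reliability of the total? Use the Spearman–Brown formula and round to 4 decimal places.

ρ_k = kρ / (1 + (k−1)ρ) = 2·0.59 / (1 + 1·0.59) = 1.180 / 1.590 = 0.7421.

0.7421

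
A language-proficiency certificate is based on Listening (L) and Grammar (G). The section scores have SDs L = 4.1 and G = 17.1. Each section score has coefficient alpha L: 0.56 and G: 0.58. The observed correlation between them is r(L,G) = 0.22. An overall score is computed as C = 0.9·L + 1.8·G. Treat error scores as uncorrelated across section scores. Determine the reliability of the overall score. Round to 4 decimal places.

Var(C) = 0.9²·4.1² + 1.8²·17.1² + 2·[1.62·4.1·17.1·0.22] = 961.025 + 49.9744 = 1011.
Because errors are independent across components, Cov(Tᵢ,Tⱼ) = Cov(Xᵢ,Xⱼ); the off-diagonal part of the true-score variance is the same as above.
True-score variance = [0.9²·4.1²·0.56 + 1.8²·17.1²·0.58] + 49.9744 = 557.122 + 49.9744 = 607.096.
Reliability = 607.096 / 1011 = 0.6005.

0.6005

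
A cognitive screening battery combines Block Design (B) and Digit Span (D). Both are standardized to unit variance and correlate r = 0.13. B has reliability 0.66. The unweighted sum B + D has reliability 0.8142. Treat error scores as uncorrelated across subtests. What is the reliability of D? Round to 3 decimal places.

Var(B+D) = 2 + 2·0.13 = 2.260.
True-score variance = ρ_B + ρ_D + 2·0.13, so 0.8142 = (0.66 + ρ_D + 0.26) / 2.260.
ρ_D = 0.8142·2.260 − 0.66 − 0.26 = 0.920.

0.920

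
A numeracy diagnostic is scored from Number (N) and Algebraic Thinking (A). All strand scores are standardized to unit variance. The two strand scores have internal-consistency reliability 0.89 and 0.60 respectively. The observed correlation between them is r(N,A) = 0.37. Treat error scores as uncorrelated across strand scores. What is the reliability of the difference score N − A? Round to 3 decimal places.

Var(N−A) = 1 + 1 − 2·0.37 = 2 − 0.74 = 1.26.
Under uncorrelated errors the observed covariances equal the true-score covariances, so only the own-variance terms attenuate.
True-score variance = [0.89 + 0.60] − 0.74 = 1.49 − 0.74 = 0.75.
Reliability = 0.75 / 1.26 = 0.595.

0.595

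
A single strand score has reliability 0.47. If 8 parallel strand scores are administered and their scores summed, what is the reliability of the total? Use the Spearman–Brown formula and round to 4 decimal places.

ρ_k = kρ / (1 + (k−1)ρ) = 8·0.47 / (1 + 7·0.47) = 3.760 / 4.290 = 0.8765.

0.8765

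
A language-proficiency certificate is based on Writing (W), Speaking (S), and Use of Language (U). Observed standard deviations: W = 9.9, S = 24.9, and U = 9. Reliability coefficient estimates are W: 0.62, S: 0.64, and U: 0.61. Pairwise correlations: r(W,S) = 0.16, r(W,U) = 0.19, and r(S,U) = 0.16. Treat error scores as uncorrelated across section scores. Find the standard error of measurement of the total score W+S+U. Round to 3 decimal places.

17.089

Var(total) = 799.02 + 184.453 = 983.473.
True-score variance = 506.983 + 184.453 = 691.436, so reliability = 0.7031.
Error variance = 983.473 − 691.436 = 292.037; SEM = √292.037 = 17.089.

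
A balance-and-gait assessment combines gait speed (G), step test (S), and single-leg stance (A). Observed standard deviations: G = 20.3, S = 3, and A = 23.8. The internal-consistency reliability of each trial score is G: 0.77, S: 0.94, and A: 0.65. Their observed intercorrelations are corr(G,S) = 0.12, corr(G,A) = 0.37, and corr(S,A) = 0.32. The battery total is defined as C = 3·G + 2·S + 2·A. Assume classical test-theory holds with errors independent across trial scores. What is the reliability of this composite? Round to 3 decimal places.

Var(C) = 3²·20.3² + 2²·3² + 2²·23.8² + 2·[6·20.3·3·0.12 + 6·20.3·23.8·0.37 + 4·3·23.8·0.32] = 6010.57 + 2415.62 = 8426.19.
Under uncorrelated errors the observed covariances equal the true-score covariances, so only the own-variance terms attenuate.
True-score variance = [3²·20.3²·0.77 + 2²·3²·0.94 + 2²·23.8²·0.65] + 2415.62 = 4362.37 + 2415.62 = 6777.99.
Reliability = 6777.99 / 8426.19 = 0.804.

0.804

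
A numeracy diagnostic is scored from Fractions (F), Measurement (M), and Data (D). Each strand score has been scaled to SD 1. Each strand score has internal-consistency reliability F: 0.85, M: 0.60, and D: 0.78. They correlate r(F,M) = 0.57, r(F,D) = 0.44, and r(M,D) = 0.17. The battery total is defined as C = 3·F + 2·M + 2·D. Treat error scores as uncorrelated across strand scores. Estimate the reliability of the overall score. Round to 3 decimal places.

0.874

Var(C) = 3² + 2² + 2² + 2·[6·0.57 + 6·0.44 + 4·0.17] = 17 + 13.48 = 30.48.
With uncorrelated errors the cross-covariances are all true-score covariance, so they carry over unchanged; only the diagonal terms shrink to ρᵢσᵢ².
True-score variance = [3²·0.85 + 2²·0.60 + 2²·0.78] + 13.48 = 13.17 + 13.48 = 26.65.
Reliability = 26.65 / 30.48 = 0.874.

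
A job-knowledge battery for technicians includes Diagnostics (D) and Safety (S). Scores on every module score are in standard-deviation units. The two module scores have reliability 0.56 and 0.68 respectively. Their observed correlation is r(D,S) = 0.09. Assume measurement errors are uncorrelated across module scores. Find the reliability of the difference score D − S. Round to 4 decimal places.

0.5824

Var(D−S) = 1 + 1 − 2·0.09 = 2 − 0.18 = 1.82.
Because errors are independent across components, Cov(Tᵢ,Tⱼ) = Cov(Xᵢ,Xⱼ); the off-diagonal part of the true-score variance is the same as above.
True-score variance = [0.56 + 0.68] − 0.18 = 1.24 − 0.18 = 1.06.
Reliability = 1.06 / 1.82 = 0.5824.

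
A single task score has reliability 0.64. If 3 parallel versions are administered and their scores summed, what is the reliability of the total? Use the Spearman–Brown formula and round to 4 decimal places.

ρ_k = kρ / (1 + (k−1)ρ) = 3·0.64 / (1 + 2·0.64) = 1.920 / 2.280 = 0.8421.

0.8421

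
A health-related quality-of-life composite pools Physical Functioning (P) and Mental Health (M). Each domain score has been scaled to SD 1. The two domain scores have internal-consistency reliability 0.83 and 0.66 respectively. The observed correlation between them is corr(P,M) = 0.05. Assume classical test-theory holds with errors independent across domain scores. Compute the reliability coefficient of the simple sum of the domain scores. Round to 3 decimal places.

Var(P+M) = 2 + 2·[0.05] = 2 + 0.1 = 2.1.
With uncorrelated errors the cross-covariances are all true-score covariance, so they carry over unchanged; only the diagonal terms shrink to ρᵢσᵢ².
True-score variance = [0.83 + 0.66] + 0.1 = 1.49 + 0.1 = 1.59.
Reliability = 1.59 / 2.1 = 0.757.

0.757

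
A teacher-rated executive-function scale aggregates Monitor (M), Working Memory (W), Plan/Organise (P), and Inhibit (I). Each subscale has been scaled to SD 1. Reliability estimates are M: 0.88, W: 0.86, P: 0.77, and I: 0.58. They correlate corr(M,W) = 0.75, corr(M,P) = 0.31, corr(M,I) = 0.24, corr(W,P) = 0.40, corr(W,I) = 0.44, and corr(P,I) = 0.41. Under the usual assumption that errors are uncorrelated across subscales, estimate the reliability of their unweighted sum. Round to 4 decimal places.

0.9000

Var(M+W+P+I) = 4 + 2·[0.75 + 0.31 + 0.24 + 0.40 + 0.44 + 0.41] = 4 + 5.1 = 9.1.
With uncorrelated errors the cross-covariances are all true-score covariance, so they carry over unchanged; only the diagonal terms shrink to ρᵢσᵢ².
True-score variance = [0.88 + 0.86 + 0.77 + 0.58] + 5.1 = 3.09 + 5.1 = 8.19.
Reliability = 8.19 / 9.1 = 0.9000.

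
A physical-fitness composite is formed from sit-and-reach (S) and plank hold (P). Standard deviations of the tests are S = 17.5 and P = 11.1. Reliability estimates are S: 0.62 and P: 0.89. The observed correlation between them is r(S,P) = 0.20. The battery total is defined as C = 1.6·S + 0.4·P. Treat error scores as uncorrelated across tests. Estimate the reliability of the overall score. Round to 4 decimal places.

Var(C) = 1.6²·17.5² + 0.4²·11.1² + 2·[0.64·17.5·11.1·0.20] = 803.714 + 49.728 = 853.442.
With uncorrelated errors the cross-covariances are all true-score covariance, so they carry over unchanged; only the diagonal terms shrink to ρᵢσᵢ².
True-score variance = [1.6²·17.5²·0.62 + 0.4²·11.1²·0.89] + 49.728 = 503.625 + 49.728 = 553.353.
Reliability = 553.353 / 853.442 = 0.6484.

0.6484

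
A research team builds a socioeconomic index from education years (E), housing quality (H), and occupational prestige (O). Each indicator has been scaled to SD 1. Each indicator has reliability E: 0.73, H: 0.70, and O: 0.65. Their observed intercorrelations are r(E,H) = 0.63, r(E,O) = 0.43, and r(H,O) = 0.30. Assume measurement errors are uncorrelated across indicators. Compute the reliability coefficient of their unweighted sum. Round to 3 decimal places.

0.839

Var(E+H+O) = 3 + 2·[0.63 + 0.43 + 0.30] = 3 + 2.72 = 5.72.
With uncorrelated errors the cross-covariances are all true-score covariance, so they carry over unchanged; only the diagonal terms shrink to ρᵢσᵢ².
True-score variance = [0.73 + 0.70 + 0.65] + 2.72 = 2.08 + 2.72 = 4.8.
Reliability = 4.8 / 5.72 = 0.839.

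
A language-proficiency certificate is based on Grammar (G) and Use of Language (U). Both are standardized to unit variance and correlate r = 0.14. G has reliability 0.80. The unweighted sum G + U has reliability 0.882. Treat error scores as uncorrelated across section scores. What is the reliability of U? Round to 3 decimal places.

0.931

Var(G+U) = 2 + 2·0.14 = 2.280.
True-score variance = ρ_G + ρ_U + 2·0.14, so 0.882 = (0.80 + ρ_U + 0.28) / 2.280.
ρ_U = 0.882·2.280 − 0.80 − 0.28 = 0.931.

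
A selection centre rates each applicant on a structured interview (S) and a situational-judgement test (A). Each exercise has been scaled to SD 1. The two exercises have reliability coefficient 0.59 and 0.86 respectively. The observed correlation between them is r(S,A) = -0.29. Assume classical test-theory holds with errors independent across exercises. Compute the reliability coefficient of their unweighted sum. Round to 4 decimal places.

0.6127

Var(S+A) = 2 + 2·[(-0.29)] = 2 − 0.58 = 1.42.
Because errors are independent across components, Cov(Tᵢ,Tⱼ) = Cov(Xᵢ,Xⱼ); the off-diagonal part of the true-score variance is the same as above.
True-score variance = [0.59 + 0.86] − 0.58 = 1.45 − 0.58 = 0.87.
Reliability = 0.87 / 1.42 = 0.6127.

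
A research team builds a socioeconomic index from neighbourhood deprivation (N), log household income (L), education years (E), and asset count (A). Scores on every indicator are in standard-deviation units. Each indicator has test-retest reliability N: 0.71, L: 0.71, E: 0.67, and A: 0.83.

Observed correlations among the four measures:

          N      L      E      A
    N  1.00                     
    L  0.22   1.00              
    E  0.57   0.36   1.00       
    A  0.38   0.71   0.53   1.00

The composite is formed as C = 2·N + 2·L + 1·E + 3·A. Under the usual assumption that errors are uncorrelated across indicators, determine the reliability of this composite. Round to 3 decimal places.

0.895

Var(C) = 2² + 2² + 1 + 3² + 2·[4·0.22 + 2·0.57 + 6·0.38 + 2·0.36 + 6·0.71 + 3·0.53] = 18 + 21.74 = 39.74.
Under uncorrelated errors the observed covariances equal the true-score covariances, so only the own-variance terms attenuate.
True-score variance = [2²·0.71 + 2²·0.71 + 0.67 + 3²·0.83] + 21.74 = 13.82 + 21.74 = 35.56.
Reliability = 35.56 / 39.74 = 0.895.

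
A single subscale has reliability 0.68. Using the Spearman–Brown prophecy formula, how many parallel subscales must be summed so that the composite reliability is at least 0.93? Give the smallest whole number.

7

k ≥ ρ*(1−ρ₁)/(ρ₁(1−ρ*)) = 0.93·0.32 / (0.68·0.07) = 6.252.
Smallest integer k = 7.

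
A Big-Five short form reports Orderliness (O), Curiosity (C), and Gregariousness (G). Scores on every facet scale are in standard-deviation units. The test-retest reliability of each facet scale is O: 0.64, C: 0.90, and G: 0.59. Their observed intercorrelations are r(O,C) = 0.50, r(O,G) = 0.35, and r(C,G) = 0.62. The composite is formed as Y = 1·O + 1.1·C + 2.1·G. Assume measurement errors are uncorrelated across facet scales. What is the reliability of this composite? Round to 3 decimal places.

0.810

Var(Y) = 1 + 1.1² + 2.1² + 2·[1.1·0.50 + 2.1·0.35 + 2.31·0.62] = 6.62 + 5.4344 = 12.0544.
Under uncorrelated errors the observed covariances equal the true-score covariances, so only the own-variance terms attenuate.
True-score variance = [0.64 + 1.1²·0.90 + 2.1²·0.59] + 5.4344 = 4.3309 + 5.4344 = 9.7653.
Reliability = 9.7653 / 12.0544 = 0.810.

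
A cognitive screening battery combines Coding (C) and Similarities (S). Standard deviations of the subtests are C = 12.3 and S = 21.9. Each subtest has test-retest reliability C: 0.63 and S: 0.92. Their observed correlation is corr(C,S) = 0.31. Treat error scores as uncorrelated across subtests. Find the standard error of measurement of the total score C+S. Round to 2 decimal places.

9.71

Var(total) = 630.9 + 167.009 = 797.909.
True-score variance = 536.554 + 167.009 = 703.563, so reliability = 0.8818.
Error variance = 797.909 − 703.563 = 94.3461; SEM = √94.3461 = 9.71.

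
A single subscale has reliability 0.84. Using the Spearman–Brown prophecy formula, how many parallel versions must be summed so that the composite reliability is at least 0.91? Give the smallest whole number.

k ≥ ρ*(1−ρ₁)/(ρ₁(1−ρ*)) = 0.91·0.16 / (0.84·0.09) = 1.926.
Smallest integer k = 2.

2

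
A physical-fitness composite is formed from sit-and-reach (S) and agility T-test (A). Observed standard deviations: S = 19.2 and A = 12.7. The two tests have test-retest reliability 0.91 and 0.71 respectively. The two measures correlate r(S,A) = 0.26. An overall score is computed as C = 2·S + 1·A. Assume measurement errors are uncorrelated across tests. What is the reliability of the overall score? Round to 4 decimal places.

0.9050

Var(C) = 2²·19.2² + 12.7² + 2·[2·19.2·12.7·0.26] = 1635.85 + 253.594 = 1889.44.
With uncorrelated errors the cross-covariances are all true-score covariance, so they carry over unchanged; only the diagonal terms shrink to ρᵢσᵢ².
True-score variance = [2²·19.2²·0.91 + 12.7²·0.71] + 253.594 = 1456.37 + 253.594 = 1709.96.
Reliability = 1709.96 / 1889.44 = 0.9050.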